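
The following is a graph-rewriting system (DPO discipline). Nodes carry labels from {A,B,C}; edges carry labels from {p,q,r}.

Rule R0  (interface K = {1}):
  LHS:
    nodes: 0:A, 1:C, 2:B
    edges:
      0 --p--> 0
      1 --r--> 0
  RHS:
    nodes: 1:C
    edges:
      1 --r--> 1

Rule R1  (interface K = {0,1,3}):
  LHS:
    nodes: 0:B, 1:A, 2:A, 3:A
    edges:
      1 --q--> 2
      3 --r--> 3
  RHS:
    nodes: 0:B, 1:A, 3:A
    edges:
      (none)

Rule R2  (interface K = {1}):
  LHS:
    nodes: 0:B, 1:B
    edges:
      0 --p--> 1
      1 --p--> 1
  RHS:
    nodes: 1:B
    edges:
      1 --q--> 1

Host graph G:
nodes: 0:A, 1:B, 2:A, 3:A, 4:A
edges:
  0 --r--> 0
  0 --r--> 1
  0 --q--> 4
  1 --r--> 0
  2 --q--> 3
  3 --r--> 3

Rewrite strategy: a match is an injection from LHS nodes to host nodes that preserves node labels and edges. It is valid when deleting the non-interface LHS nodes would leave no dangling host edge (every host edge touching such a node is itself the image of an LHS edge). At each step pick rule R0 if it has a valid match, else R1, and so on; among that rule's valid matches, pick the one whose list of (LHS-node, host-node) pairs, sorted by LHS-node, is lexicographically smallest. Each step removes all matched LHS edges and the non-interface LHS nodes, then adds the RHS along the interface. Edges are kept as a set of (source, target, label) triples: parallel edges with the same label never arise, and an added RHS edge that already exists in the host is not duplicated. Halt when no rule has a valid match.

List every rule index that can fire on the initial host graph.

Answer: [R1]

Steps:
R0: no valid match — LHS pattern not found
R1: 1 valid match — {0↦1, 1↦0, 2↦4, 3↦3}
R2: no valid match — LHS pattern not found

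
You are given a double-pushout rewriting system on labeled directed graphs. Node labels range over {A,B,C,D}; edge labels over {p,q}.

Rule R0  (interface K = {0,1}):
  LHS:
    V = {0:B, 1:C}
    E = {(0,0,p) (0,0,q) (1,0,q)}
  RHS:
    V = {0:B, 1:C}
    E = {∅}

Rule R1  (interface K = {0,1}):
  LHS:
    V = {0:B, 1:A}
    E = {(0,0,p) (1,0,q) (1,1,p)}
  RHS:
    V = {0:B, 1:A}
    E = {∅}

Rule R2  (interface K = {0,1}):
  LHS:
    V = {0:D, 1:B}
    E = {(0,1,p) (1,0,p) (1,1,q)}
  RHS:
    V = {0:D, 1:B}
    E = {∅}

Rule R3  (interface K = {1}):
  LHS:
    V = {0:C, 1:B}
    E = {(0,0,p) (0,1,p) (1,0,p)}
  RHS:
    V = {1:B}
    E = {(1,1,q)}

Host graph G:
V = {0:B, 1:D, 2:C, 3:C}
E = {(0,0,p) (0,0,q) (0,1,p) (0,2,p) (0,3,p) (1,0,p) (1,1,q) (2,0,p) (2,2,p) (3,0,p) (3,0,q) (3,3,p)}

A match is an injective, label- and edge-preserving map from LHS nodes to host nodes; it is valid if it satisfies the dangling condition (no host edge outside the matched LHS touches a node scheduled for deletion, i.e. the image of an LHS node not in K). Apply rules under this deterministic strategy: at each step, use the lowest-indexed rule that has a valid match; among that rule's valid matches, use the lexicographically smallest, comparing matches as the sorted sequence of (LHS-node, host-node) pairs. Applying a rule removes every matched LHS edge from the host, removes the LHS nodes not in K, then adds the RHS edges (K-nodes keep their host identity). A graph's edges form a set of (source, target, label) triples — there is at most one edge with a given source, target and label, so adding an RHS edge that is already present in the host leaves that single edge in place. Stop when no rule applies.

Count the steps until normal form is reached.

initial: |V|=4 |E|=12  E = 0-p->0 0-q->0 0-p->1 0-p->2 0-p->3 1-p->0 1-q->1 2-p->0 2-p->2 3-p->0 3-q->0 3-p->3
step 1: apply R0 at {0↦0, 1↦3}  → |V|=4 |E|=9  E = 0-p->1 0-p->2 0-p->3 1-p->0 1-q->1 2-p->0 2-p->2 3-p->0 3-p->3
step 2: apply R3 at {0↦2, 1↦0}  → |V|=3 |E|=7  E = 0-q->0 0-p->1 0-p->3 1-p->0 1-q->1 3-p->0 3-p->3
step 3: apply R2 at {0↦1, 1↦0}  → |V|=3 |E|=4  E = 0-p->3 1-q->1 3-p->0 3-p->3
step 4: apply R3 at {0↦3, 1↦0}  → |V|=2 |E|=2  E = 0-q->0 1-q->1
normal form: no rule applies after step 4

Answer: 4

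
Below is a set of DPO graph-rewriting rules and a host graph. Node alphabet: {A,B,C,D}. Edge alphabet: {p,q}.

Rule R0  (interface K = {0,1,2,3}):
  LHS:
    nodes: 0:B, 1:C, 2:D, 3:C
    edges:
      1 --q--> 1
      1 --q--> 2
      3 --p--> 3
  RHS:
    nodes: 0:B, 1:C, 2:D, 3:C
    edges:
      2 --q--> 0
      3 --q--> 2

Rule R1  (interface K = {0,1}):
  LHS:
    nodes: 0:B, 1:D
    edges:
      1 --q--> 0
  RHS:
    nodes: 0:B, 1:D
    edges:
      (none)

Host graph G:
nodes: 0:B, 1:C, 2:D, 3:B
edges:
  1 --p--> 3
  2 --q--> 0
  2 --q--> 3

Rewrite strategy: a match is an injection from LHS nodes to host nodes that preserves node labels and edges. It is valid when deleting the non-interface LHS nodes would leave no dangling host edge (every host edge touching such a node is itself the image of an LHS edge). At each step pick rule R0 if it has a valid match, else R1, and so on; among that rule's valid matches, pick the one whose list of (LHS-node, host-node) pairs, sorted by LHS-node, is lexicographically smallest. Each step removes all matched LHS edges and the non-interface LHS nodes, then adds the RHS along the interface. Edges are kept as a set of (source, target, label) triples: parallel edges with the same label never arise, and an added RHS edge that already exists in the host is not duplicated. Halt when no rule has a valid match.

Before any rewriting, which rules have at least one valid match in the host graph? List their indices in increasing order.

Answer: [R1]

Derivation:
R0: no valid match — LHS pattern not found
R1: 2 valid matches — {0↦0, 1↦2}, {0↦3, 1↦2}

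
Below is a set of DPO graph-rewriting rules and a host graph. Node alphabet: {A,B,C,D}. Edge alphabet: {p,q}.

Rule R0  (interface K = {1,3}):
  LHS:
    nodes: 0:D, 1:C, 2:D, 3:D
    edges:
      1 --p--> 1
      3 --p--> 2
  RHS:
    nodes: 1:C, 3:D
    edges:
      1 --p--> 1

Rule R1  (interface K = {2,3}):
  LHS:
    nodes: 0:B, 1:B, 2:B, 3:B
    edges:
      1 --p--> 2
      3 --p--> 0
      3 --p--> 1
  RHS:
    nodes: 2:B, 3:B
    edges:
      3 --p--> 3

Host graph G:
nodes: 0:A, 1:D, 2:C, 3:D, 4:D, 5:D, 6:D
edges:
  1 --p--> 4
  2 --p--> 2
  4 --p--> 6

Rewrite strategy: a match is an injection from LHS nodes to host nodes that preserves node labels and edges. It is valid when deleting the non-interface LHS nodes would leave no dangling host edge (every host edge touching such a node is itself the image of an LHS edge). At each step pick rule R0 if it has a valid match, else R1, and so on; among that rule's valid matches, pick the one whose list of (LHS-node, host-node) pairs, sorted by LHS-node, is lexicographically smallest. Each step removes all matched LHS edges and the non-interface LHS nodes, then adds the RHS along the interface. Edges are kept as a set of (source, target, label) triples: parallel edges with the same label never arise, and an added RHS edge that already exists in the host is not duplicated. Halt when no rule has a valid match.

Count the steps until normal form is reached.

[0] host  ⇒  7 nodes, 3 edges  {1-p->4 2-p->2 4-p->6}
[1] R0 @ {0↦3, 1↦2, 2↦6, 3↦4}  ⇒  5 nodes, 2 edges  {1-p->4 2-p->2}
[2] R0 @ {0↦5, 1↦2, 2↦4, 3↦1}  ⇒  3 nodes, 1 edges  {2-p->2}
normal form: no rule applies after step 2

Answer: 2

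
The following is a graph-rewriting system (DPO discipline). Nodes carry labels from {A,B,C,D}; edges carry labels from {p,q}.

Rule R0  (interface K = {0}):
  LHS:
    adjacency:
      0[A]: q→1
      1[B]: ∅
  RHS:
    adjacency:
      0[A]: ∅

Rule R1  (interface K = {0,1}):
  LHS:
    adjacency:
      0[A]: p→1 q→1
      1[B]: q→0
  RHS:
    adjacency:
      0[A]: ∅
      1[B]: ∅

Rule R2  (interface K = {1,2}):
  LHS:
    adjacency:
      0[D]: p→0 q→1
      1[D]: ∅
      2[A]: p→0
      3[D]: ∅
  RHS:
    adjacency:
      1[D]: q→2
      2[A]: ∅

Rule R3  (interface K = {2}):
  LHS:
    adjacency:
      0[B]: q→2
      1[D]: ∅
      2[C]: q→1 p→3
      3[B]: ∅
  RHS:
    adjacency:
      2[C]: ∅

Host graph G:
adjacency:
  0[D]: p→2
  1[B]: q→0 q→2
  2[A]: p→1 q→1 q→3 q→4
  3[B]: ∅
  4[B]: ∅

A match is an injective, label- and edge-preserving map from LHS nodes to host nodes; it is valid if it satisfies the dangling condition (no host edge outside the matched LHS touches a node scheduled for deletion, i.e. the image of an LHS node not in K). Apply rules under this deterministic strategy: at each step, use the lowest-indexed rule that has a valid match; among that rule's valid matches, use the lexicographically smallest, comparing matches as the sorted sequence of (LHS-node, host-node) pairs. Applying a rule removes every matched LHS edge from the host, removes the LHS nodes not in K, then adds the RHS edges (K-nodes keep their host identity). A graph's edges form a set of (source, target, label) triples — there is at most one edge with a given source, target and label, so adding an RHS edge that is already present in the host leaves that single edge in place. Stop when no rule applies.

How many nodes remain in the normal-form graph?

Answer: 3

Steps:
initial: |V|=5 |E|=7  E = 0-p->2 1-q->0 1-q->2 2-p->1 2-q->1 2-q->3 2-q->4
step 1: apply R0 at {0↦2, 1↦3}  → |V|=4 |E|=6  E = 0-p->2 1-q->0 1-q->2 2-p->1 2-q->1 2-q->4
step 2: apply R0 at {0↦2, 1↦4}  → |V|=3 |E|=5  E = 0-p->2 1-q->0 1-q->2 2-p->1 2-q->1
step 3: apply R1 at {0↦2, 1↦1}  → |V|=3 |E|=2  E = 0-p->2 1-q->0
normal form: no rule applies after step 3
NF nodes: {0:D, 1:B, 2:A}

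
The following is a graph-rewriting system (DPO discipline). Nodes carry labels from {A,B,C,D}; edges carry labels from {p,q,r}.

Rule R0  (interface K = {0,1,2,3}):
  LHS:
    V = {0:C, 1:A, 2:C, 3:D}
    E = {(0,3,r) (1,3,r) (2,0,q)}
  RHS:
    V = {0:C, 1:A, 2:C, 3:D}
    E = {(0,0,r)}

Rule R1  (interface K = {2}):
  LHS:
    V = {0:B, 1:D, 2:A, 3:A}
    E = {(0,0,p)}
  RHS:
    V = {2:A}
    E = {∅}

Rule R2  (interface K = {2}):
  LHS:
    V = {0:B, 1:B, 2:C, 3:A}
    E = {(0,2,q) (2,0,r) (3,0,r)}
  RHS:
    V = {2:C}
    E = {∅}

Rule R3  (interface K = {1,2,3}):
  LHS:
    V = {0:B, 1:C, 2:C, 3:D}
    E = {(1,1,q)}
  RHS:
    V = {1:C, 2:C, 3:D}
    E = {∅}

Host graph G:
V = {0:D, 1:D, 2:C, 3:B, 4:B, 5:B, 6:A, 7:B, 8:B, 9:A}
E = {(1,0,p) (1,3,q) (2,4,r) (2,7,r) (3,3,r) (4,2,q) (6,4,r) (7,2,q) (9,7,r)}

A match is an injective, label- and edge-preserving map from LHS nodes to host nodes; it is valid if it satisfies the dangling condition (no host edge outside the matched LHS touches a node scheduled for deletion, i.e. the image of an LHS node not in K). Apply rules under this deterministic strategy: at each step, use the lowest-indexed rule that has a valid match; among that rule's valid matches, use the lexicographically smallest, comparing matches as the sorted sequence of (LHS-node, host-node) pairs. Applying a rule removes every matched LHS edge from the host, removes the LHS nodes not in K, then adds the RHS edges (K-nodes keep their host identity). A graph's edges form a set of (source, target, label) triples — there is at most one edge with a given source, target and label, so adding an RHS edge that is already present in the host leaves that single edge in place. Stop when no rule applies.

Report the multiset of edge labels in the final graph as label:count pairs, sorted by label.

start.  V:10 E:9  edges: 1-p->0 1-q->3 2-r->4 2-r->7 3-r->3 4-q->2 6-r->4 7-q->2 9-r->7
1. fire R2 via {0↦4, 1↦5, 2↦2, 3↦6}  →  V:7 E:6  edges: 1-p->0 1-q->3 2-r->7 3-r->3 7-q->2 9-r->7
2. fire R2 via {0↦7, 1↦8, 2↦2, 3↦9}  →  V:4 E:3  edges: 1-p->0 1-q->3 3-r->3
normal form: no rule applies after step 2
NF edges: [(1, 0, 'p'), (1, 3, 'q'), (3, 3, 'r')]

Answer: p:1 q:1 r:1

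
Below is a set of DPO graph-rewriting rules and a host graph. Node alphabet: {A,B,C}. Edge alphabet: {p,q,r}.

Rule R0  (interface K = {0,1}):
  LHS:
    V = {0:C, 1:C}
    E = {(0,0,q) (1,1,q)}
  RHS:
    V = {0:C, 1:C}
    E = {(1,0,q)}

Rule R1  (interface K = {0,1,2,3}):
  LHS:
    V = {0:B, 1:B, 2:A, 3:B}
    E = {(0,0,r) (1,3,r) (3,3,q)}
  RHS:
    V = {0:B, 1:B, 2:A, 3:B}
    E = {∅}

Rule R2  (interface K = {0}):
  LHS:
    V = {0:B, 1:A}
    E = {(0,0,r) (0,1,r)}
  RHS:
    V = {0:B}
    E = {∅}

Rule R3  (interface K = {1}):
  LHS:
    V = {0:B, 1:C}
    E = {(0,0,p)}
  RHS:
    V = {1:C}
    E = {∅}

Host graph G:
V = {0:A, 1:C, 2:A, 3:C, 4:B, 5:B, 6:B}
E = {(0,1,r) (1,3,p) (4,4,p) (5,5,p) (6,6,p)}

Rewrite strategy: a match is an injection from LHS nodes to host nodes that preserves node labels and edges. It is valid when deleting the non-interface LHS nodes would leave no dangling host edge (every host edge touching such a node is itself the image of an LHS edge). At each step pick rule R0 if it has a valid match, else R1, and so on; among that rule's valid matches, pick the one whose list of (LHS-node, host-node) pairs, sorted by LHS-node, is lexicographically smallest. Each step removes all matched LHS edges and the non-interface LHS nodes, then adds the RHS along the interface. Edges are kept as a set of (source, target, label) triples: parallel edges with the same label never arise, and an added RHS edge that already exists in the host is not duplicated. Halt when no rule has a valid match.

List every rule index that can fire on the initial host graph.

Answer: [R3]

Rewrite trace:
R0: no valid match — LHS pattern not found
R1: no valid match — LHS pattern not found
R2: no valid match — LHS pattern not found
R3: 6 valid matches — {0↦4, 1↦1}, {0↦4, 1↦3}, {0↦5, 1↦1} (+3 more)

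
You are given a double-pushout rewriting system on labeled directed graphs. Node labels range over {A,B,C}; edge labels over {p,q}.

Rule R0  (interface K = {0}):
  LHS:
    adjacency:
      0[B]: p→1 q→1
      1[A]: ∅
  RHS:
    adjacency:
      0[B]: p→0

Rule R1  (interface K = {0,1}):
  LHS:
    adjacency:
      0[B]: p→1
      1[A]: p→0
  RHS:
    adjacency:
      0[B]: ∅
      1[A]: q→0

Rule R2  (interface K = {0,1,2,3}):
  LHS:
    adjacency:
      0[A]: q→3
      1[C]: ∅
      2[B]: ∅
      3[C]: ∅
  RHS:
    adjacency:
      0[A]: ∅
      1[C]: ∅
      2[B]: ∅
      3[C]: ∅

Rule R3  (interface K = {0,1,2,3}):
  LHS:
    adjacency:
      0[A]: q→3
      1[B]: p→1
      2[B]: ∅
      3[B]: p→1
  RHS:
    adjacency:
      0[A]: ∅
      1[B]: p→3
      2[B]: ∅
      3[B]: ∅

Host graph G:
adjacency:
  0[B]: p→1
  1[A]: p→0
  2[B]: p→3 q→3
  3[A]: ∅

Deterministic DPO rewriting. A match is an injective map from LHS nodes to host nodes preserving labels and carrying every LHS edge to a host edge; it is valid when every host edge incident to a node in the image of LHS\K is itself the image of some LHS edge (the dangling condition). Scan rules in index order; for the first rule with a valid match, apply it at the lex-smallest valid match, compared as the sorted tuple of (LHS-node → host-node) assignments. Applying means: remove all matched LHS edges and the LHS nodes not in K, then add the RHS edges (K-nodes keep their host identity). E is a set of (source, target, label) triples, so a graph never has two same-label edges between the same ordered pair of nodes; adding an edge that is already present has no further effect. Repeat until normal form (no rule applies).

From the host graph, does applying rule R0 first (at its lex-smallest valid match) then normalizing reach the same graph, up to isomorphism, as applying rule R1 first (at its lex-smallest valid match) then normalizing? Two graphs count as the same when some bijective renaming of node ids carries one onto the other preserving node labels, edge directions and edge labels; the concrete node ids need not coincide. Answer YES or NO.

Answer: YES

Derivation:
branch R0-first: apply at {0↦2, 1↦3} → |E|=3, then 1 more step(s) → NF |V|=3 |E|=2 V={0:B, 1:A, 2:B} E=1-q->0 2-p->2
branch R1-first: apply at {0↦0, 1↦1} → |E|=3, then 1 more step(s) → NF |V|=3 |E|=2 V={0:B, 1:A, 2:B} E=1-q->0 2-p->2
graphs isomorphic (equal up to label-preserving node renaming)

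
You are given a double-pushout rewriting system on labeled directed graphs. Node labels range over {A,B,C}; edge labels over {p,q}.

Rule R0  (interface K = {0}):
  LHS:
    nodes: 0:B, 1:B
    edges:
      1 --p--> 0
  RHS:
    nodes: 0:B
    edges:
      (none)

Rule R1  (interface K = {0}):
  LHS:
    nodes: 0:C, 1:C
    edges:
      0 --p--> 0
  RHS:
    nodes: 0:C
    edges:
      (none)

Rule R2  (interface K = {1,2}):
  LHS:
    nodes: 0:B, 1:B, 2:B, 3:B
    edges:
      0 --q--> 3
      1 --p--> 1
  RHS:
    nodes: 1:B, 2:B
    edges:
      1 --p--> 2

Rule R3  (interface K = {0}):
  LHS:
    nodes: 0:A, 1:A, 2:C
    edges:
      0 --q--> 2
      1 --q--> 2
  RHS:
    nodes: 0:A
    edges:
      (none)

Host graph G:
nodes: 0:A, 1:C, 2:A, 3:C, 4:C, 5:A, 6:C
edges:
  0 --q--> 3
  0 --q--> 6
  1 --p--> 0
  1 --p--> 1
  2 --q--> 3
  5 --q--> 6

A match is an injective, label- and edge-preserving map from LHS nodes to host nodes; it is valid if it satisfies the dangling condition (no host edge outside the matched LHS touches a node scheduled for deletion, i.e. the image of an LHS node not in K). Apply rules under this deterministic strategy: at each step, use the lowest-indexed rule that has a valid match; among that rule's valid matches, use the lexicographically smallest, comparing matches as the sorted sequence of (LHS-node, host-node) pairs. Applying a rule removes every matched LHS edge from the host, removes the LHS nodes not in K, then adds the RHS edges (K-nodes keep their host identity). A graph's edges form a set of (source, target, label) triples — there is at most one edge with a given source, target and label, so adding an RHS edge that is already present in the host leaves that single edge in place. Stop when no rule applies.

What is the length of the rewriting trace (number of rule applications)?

initial: |V|=7 |E|=6  E = 0-q->3 0-q->6 1-p->0 1-p->1 2-q->3 5-q->6
step 1: apply R1 at {0↦1, 1↦4}  → |V|=6 |E|=5  E = 0-q->3 0-q->6 1-p->0 2-q->3 5-q->6
step 2: apply R3 at {0↦0, 1↦2, 2↦3}  → |V|=4 |E|=3  E = 0-q->6 1-p->0 5-q->6
step 3: apply R3 at {0↦0, 1↦5, 2↦6}  → |V|=2 |E|=1  E = 1-p->0
halt: no rule applies after step 3

Answer: 3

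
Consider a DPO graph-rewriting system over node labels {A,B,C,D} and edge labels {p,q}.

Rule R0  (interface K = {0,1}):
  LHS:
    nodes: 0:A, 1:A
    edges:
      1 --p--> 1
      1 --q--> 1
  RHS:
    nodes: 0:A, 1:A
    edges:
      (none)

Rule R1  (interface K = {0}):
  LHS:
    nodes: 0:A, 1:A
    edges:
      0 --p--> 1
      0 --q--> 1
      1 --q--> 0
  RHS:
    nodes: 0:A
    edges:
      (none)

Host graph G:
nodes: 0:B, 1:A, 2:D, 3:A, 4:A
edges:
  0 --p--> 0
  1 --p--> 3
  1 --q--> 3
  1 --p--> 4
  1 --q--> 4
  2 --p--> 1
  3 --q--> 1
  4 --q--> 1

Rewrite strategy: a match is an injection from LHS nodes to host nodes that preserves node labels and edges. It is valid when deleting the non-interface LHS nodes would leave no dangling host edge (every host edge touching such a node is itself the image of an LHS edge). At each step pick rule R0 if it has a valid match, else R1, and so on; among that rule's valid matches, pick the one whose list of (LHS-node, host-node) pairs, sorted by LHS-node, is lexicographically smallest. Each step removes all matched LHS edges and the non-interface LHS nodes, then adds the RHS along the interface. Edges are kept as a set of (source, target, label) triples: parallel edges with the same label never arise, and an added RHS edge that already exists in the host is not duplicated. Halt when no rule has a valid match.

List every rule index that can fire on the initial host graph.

R0: no valid match — LHS pattern not found
R1: 2 valid matches — {0↦1, 1↦3}, {0↦1, 1↦4}

Answer: [R1]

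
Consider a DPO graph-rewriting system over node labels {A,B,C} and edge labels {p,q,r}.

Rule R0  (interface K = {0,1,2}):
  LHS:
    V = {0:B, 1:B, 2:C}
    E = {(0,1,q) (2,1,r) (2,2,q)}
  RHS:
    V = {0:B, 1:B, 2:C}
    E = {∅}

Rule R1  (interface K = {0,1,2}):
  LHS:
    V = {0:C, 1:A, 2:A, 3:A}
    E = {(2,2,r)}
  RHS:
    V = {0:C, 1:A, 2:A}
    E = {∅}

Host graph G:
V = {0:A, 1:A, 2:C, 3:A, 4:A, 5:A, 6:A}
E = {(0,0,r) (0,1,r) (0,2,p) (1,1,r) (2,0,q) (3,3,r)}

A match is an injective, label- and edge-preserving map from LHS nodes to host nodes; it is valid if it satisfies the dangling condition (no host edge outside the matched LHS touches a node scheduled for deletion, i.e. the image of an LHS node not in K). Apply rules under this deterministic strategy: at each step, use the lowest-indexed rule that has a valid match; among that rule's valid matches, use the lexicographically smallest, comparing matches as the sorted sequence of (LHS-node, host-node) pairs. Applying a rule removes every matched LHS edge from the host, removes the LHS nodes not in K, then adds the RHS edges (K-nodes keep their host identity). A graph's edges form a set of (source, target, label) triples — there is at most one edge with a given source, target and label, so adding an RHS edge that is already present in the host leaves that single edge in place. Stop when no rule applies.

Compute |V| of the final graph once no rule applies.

start.  V:7 E:6  edges: 0-r->0 0-r->1 0-p->2 1-r->1 2-q->0 3-r->3
1. fire R1 via {0↦2, 1↦0, 2↦1, 3↦4}  →  V:6 E:5  edges: 0-r->0 0-r->1 0-p->2 2-q->0 3-r->3
2. fire R1 via {0↦2, 1↦0, 2↦3, 3↦5}  →  V:5 E:4  edges: 0-r->0 0-r->1 0-p->2 2-q->0
3. fire R1 via {0↦2, 1↦1, 2↦0, 3↦3}  →  V:4 E:3  edges: 0-r->1 0-p->2 2-q->0
normal form: no rule applies after step 3
NF nodes: {0:A, 1:A, 2:C, 6:A}

Answer: 4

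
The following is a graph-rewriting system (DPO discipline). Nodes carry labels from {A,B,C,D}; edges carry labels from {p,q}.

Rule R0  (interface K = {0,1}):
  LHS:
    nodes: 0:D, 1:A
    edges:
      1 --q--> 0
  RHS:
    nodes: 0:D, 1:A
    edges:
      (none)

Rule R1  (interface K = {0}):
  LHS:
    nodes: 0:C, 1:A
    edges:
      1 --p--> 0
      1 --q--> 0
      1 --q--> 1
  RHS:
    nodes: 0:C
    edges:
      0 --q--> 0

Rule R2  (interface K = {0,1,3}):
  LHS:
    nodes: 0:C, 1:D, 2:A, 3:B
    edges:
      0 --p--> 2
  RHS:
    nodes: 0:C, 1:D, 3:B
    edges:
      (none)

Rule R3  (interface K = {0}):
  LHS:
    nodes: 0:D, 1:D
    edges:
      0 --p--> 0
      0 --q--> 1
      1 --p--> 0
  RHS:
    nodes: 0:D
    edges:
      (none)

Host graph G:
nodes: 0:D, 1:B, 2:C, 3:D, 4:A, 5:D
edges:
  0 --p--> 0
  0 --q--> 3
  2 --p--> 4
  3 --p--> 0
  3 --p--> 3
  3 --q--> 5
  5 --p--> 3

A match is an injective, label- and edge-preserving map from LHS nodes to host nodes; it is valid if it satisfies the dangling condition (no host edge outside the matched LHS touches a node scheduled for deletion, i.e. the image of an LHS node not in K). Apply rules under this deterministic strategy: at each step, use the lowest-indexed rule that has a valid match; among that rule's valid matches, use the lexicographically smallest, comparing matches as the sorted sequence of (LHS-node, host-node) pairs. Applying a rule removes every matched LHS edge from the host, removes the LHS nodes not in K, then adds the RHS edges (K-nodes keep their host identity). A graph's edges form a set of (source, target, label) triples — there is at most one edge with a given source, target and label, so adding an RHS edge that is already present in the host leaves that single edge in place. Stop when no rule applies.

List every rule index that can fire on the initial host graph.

Answer: [R2,R3]

Derivation:
R0: no valid match — LHS pattern not found
R1: no valid match — LHS pattern not found
R2: 3 valid matches — {0↦2, 1↦0, 2↦4, 3↦1}, {0↦2, 1↦3, 2↦4, 3↦1}, {0↦2, 1↦5, 2↦4, 3↦1}
R3: 1 valid match — {0↦3, 1↦5}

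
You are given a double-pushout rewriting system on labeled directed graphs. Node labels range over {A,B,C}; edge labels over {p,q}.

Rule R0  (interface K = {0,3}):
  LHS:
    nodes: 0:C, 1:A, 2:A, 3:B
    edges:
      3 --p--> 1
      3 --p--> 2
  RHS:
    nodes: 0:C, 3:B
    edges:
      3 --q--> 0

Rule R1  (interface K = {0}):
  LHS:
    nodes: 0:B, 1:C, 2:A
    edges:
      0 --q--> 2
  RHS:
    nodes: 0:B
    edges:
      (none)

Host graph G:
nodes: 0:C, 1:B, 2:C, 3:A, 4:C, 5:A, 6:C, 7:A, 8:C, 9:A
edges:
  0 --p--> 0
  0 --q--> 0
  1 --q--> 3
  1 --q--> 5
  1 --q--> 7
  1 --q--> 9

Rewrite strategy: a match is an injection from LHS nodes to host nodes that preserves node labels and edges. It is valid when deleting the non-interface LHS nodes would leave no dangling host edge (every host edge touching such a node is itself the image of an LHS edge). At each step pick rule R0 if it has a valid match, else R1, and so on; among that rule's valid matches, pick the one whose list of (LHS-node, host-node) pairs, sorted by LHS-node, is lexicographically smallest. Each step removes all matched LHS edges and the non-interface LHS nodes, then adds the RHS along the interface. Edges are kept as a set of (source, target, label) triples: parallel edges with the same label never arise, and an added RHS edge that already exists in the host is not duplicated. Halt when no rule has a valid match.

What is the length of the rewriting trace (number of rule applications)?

initial: |V|=10 |E|=6  E = 0-p->0 0-q->0 1-q->3 1-q->5 1-q->7 1-q->9
step 1: apply R1 at {0↦1, 1↦2, 2↦3}  → |V|=8 |E|=5  E = 0-p->0 0-q->0 1-q->5 1-q->7 1-q->9
step 2: apply R1 at {0↦1, 1↦4, 2↦5}  → |V|=6 |E|=4  E = 0-p->0 0-q->0 1-q->7 1-q->9
step 3: apply R1 at {0↦1, 1↦6, 2↦7}  → |V|=4 |E|=3  E = 0-p->0 0-q->0 1-q->9
step 4: apply R1 at {0↦1, 1↦8, 2↦9}  → |V|=2 |E|=2  E = 0-p->0 0-q->0
halt: no rule applies after step 4

Answer: 4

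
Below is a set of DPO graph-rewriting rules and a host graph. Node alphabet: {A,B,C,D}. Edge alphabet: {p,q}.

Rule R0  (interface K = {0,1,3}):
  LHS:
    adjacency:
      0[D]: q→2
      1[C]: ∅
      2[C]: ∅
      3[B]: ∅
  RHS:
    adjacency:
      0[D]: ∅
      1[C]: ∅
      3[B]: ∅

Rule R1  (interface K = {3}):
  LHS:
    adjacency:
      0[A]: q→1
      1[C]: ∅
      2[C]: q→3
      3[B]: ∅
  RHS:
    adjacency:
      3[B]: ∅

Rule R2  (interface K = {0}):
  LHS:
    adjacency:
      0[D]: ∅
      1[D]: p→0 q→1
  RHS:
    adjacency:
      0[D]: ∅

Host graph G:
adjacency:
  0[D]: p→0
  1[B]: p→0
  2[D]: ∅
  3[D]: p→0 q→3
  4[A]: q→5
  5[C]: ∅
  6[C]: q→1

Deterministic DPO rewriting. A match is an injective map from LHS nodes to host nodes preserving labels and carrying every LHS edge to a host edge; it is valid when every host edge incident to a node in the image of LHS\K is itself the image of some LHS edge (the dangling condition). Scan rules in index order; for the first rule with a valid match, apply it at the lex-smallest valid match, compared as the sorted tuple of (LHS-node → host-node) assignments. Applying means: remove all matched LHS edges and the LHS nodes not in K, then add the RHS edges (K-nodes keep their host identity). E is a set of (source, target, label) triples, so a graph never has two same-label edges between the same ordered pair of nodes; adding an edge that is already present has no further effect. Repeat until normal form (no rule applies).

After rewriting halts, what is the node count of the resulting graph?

[0] host  ⇒  7 nodes, 6 edges  {0-p->0 1-p->0 3-p->0 3-q->3 4-q->5 6-q->1}
[1] R1 @ {0↦4, 1↦5, 2↦6, 3↦1}  ⇒  4 nodes, 4 edges  {0-p->0 1-p->0 3-p->0 3-q->3}
[2] R2 @ {0↦0, 1↦3}  ⇒  3 nodes, 2 edges  {0-p->0 1-p->0}
normal form: no rule applies after step 2
NF nodes: {0:D, 1:B, 2:D}

Answer: 3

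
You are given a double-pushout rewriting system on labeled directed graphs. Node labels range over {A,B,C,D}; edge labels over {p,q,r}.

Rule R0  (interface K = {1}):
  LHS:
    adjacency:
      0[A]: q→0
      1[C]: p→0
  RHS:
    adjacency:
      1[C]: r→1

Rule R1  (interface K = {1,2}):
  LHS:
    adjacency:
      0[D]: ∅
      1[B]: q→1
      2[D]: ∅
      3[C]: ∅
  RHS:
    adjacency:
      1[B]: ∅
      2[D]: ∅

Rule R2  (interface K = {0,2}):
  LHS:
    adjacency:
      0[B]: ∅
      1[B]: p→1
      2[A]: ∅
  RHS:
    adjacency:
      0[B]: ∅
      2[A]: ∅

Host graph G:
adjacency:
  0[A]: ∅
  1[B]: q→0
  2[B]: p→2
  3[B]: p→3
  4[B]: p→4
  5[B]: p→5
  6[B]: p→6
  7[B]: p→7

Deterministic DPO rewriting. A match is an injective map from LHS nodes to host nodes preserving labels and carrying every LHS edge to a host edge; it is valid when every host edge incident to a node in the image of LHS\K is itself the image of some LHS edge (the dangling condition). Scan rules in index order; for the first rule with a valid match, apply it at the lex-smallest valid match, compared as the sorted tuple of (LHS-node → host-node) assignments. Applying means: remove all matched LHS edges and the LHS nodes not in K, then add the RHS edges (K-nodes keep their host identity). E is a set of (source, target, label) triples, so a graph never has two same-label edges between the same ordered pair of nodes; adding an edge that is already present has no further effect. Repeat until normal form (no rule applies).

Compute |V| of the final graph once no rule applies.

[0] host  ⇒  8 nodes, 7 edges  {1-q->0 2-p->2 3-p->3 4-p->4 5-p->5 6-p->6 7-p->7}
[1] R2 @ {0↦1, 1↦2, 2↦0}  ⇒  7 nodes, 6 edges  {1-q->0 3-p->3 4-p->4 5-p->5 6-p->6 7-p->7}
[2] R2 @ {0↦1, 1↦3, 2↦0}  ⇒  6 nodes, 5 edges  {1-q->0 4-p->4 5-p->5 6-p->6 7-p->7}
[3] R2 @ {0↦1, 1↦4, 2↦0}  ⇒  5 nodes, 4 edges  {1-q->0 5-p->5 6-p->6 7-p->7}
[4] R2 @ {0↦1, 1↦5, 2↦0}  ⇒  4 nodes, 3 edges  {1-q->0 6-p->6 7-p->7}
[5] R2 @ {0↦1, 1↦6, 2↦0}  ⇒  3 nodes, 2 edges  {1-q->0 7-p->7}
[6] R2 @ {0↦1, 1↦7, 2↦0}  ⇒  2 nodes, 1 edges  {1-q->0}
halt: no rule applies after step 6
NF nodes: {0:A, 1:B}

Answer: 2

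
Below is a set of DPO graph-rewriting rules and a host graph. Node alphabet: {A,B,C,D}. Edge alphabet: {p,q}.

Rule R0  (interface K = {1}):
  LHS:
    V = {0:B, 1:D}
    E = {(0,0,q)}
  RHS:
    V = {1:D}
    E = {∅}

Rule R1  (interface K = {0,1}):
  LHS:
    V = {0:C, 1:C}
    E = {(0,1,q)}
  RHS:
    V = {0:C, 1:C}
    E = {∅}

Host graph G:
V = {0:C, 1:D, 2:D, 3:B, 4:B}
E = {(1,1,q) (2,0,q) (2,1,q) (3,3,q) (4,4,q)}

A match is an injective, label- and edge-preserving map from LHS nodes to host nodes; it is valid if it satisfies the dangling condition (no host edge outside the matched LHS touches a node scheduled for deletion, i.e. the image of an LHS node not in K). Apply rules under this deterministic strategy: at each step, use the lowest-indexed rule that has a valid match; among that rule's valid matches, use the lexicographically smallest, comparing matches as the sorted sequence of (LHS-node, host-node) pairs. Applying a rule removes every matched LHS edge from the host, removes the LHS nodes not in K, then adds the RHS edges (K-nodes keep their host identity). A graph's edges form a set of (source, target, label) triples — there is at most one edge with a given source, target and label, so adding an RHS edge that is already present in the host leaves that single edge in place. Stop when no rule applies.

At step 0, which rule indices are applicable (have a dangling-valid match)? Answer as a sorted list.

Answer: [R0]

Derivation:
R0: 4 valid matches — {0↦3, 1↦1}, {0↦3, 1↦2}, {0↦4, 1↦1} (+1 more)
R1: no valid match — LHS pattern not found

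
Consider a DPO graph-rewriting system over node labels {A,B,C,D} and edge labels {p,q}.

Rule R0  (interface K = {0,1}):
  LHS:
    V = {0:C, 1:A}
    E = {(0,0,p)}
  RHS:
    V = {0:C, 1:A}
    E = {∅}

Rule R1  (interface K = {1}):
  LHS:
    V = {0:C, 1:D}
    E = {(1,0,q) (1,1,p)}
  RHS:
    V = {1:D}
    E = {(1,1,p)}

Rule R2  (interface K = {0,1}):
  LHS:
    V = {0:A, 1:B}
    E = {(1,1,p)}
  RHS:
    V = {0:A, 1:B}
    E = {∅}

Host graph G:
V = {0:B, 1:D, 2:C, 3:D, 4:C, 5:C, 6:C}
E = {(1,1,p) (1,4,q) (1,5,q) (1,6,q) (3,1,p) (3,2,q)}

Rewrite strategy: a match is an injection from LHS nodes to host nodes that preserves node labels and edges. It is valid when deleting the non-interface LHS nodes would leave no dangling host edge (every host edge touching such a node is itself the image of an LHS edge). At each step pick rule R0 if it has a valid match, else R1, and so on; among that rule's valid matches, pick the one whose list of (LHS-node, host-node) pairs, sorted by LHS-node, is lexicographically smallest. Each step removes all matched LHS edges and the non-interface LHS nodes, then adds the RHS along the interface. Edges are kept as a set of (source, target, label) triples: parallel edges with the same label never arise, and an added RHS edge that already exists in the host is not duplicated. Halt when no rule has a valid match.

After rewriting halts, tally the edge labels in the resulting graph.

initial: |V|=7 |E|=6  E = 1-p->1 1-q->4 1-q->5 1-q->6 3-p->1 3-q->2
step 1: apply R1 at {0↦4, 1↦1}  → |V|=6 |E|=5  E = 1-p->1 1-q->5 1-q->6 3-p->1 3-q->2
step 2: apply R1 at {0↦5, 1↦1}  → |V|=5 |E|=4  E = 1-p->1 1-q->6 3-p->1 3-q->2
step 3: apply R1 at {0↦6, 1↦1}  → |V|=4 |E|=3  E = 1-p->1 3-p->1 3-q->2
halt: no rule applies after step 3
NF edges: [(1, 1, 'p'), (3, 1, 'p'), (3, 2, 'q')]

Answer: p:2 q:1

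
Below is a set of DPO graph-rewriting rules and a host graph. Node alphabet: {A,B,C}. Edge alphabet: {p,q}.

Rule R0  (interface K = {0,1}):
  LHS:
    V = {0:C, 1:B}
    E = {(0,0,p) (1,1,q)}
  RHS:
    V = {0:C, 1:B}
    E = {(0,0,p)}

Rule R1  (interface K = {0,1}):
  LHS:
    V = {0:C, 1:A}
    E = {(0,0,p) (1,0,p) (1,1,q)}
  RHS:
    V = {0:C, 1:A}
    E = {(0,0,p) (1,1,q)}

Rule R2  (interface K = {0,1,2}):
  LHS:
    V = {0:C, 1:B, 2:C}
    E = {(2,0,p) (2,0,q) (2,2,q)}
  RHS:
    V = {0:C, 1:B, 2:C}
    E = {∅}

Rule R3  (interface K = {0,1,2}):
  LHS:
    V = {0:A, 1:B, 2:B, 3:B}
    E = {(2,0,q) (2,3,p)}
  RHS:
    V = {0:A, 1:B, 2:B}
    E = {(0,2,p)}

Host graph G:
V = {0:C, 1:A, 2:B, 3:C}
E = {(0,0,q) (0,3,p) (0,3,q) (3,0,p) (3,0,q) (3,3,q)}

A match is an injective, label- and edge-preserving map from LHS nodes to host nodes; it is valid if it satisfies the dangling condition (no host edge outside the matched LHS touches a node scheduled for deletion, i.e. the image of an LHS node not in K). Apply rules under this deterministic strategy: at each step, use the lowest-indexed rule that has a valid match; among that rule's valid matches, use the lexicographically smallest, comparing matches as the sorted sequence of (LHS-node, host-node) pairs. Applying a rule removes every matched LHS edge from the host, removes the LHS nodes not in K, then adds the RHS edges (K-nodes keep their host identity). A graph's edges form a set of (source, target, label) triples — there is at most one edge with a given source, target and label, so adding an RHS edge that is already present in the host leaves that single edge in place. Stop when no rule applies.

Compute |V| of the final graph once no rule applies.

Answer: 4

Derivation:
start.  V:4 E:6  edges: 0-q->0 0-p->3 0-q->3 3-p->0 3-q->0 3-q->3
1. fire R2 via {0↦0, 1↦2, 2↦3}  →  V:4 E:3  edges: 0-q->0 0-p->3 0-q->3
2. fire R2 via {0↦3, 1↦2, 2↦0}  →  V:4 E:0  edges: ∅
final graph: no rule applies after step 2
NF nodes: {0:C, 1:A, 2:B, 3:C}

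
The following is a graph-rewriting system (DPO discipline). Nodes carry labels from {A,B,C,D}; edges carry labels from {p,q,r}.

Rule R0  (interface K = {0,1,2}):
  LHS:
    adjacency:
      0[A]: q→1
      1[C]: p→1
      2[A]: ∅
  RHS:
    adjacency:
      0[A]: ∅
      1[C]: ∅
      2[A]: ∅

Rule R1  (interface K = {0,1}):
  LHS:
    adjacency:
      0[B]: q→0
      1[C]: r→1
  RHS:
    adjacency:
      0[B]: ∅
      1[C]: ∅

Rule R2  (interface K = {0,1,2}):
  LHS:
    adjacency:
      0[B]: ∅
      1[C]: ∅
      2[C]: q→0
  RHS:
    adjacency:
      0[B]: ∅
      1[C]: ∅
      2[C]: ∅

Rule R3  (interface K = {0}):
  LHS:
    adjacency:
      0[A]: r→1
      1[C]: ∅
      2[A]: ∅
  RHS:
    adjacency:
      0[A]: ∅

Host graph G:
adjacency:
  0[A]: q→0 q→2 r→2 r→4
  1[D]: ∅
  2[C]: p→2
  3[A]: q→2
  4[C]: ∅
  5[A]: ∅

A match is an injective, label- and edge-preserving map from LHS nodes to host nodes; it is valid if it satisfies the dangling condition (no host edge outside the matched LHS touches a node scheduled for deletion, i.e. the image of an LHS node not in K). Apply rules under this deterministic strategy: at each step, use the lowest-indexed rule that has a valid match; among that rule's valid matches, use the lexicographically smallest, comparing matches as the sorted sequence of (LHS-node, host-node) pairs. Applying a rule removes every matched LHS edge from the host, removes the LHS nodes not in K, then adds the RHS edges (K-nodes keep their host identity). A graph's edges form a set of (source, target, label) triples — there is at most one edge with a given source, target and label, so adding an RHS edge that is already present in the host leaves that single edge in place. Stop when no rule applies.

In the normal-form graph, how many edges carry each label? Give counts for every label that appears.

initial: |V|=6 |E|=6  E = 0-q->0 0-q->2 0-r->2 0-r->4 2-p->2 3-q->2
step 1: apply R0 at {0↦0, 1↦2, 2↦3}  → |V|=6 |E|=4  E = 0-q->0 0-r->2 0-r->4 3-q->2
step 2: apply R3 at {0↦0, 1↦4, 2↦5}  → |V|=4 |E|=3  E = 0-q->0 0-r->2 3-q->2
final graph: no rule applies after step 2
NF edges: [(0, 0, 'q'), (0, 2, 'r'), (3, 2, 'q')]

Answer: q:2 r:1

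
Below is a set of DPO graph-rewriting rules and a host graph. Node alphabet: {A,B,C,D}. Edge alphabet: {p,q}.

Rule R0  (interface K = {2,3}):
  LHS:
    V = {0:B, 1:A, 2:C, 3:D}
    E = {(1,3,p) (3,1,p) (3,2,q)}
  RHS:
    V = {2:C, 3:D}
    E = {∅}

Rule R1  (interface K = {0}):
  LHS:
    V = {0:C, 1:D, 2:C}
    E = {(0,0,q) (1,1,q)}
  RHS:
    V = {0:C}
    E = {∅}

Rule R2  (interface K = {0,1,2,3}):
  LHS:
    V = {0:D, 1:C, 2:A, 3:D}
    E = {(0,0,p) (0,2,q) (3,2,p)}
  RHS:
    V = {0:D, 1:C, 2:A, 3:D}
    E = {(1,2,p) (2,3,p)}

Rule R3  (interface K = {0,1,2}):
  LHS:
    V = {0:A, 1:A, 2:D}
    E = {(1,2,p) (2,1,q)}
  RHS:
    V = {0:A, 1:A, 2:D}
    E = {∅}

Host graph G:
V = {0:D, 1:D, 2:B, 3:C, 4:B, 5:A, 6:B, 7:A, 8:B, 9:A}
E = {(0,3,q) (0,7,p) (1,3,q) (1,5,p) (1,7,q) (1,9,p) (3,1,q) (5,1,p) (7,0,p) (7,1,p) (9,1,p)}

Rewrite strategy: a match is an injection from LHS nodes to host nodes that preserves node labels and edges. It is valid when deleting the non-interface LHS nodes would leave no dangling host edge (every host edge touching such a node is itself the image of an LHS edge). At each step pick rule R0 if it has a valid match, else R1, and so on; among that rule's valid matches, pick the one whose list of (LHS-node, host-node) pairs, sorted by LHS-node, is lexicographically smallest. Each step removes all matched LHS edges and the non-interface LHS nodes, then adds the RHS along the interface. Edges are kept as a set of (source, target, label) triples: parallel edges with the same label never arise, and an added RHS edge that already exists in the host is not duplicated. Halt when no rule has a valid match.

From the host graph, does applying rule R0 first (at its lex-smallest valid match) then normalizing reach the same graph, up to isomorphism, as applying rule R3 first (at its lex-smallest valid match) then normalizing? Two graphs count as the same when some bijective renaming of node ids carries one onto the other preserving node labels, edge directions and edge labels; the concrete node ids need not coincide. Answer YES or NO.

branch R0-first: apply at {0↦2, 1↦5, 2↦3, 3↦1} → |E|=8, then 2 more step(s) → NF |V|=6 |E|=3 V={0:D, 1:D, 3:C, 6:B, 8:B, 9:A} E=1-p->9 3-q->1 9-p->1
branch R3-first: apply at {0↦5, 1↦7, 2↦1} → |E|=9, then 2 more step(s) → NF |V|=6 |E|=3 V={0:D, 1:D, 3:C, 6:B, 8:B, 9:A} E=1-p->9 3-q->1 9-p->1
graphs isomorphic (equal up to label-preserving node renaming)

Answer: YES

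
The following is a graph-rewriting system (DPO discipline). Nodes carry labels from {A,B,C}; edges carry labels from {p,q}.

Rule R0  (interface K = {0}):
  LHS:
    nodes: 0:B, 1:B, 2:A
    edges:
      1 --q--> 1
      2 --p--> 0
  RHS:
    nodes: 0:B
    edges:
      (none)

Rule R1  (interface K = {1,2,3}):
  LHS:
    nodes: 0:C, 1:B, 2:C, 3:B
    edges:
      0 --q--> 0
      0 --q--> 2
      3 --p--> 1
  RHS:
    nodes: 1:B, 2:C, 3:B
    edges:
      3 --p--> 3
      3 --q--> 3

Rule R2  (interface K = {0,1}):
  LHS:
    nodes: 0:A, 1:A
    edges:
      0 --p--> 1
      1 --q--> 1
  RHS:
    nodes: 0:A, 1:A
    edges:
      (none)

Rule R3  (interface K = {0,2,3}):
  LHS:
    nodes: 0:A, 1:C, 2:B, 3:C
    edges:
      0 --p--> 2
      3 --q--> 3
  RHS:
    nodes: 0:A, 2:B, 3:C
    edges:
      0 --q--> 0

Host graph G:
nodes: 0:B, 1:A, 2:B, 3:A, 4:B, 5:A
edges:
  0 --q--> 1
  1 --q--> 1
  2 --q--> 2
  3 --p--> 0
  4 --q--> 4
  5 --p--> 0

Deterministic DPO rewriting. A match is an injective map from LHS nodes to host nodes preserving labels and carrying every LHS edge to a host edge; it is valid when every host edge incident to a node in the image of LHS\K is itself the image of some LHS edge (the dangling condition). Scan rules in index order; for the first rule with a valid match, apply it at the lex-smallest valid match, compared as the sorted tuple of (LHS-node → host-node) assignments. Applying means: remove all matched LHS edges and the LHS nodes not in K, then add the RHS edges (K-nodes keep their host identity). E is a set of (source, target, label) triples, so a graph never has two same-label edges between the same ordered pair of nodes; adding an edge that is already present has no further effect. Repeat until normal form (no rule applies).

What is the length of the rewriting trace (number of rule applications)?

Answer: 2

Derivation:
initial: |V|=6 |E|=6  E = 0-q->1 1-q->1 2-q->2 3-p->0 4-q->4 5-p->0
step 1: apply R0 at {0↦0, 1↦2, 2↦3}  → |V|=4 |E|=4  E = 0-q->1 1-q->1 4-q->4 5-p->0
step 2: apply R0 at {0↦0, 1↦4, 2↦5}  → |V|=2 |E|=2  E = 0-q->1 1-q->1
normal form: no rule applies after step 2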